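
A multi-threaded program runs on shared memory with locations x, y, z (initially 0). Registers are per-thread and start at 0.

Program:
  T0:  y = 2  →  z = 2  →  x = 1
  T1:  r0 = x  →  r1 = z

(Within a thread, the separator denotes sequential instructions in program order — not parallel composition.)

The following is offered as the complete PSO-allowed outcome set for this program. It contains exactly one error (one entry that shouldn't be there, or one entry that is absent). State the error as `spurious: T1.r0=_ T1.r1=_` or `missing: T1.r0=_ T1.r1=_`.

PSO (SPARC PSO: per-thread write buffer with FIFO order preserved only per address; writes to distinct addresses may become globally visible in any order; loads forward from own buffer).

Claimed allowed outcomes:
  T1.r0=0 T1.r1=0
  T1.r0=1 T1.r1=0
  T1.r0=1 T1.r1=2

outcome vector order: (T1.r0,T1.r1)
under PSO → <0 0> <0 2> <1 0> <1 2>
PSO∖claimed = {<0 2>}

missing: T1.r0=0 T1.r1=2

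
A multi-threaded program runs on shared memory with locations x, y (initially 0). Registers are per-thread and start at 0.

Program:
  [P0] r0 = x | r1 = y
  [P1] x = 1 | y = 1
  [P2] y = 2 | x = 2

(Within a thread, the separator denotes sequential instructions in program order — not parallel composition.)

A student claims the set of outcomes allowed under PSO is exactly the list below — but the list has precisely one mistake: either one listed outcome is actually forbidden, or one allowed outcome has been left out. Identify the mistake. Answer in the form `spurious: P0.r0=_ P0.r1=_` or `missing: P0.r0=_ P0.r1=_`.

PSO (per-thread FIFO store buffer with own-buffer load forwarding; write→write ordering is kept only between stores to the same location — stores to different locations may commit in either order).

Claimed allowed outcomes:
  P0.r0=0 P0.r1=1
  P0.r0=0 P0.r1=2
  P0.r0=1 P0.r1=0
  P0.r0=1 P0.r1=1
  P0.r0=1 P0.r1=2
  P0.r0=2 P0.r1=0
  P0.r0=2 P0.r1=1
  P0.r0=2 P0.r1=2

outcome vector order: (P0.r0,P0.r1)
PSO: 9 outcomes — {00 01 02 10 11 12 20 21 22}
PSO∖claimed = {00}

missing: P0.r0=0 P0.r1=0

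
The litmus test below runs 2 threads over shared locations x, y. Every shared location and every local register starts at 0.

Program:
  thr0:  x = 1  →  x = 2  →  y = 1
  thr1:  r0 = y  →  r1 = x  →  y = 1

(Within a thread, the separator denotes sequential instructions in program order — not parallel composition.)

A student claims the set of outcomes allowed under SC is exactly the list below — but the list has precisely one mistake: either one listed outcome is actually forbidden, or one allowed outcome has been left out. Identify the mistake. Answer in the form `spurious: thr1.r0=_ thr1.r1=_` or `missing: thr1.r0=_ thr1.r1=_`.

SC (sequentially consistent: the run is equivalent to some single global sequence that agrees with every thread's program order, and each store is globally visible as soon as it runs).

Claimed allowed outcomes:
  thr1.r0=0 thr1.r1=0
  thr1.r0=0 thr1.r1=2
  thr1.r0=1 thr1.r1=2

missing: thr1.r0=0 thr1.r1=1

outcome vector order: (thr1.r0,thr1.r1)
SC (4): 0/0; 0/1; 0/2; 1/2
SC∖claimed = {0/1}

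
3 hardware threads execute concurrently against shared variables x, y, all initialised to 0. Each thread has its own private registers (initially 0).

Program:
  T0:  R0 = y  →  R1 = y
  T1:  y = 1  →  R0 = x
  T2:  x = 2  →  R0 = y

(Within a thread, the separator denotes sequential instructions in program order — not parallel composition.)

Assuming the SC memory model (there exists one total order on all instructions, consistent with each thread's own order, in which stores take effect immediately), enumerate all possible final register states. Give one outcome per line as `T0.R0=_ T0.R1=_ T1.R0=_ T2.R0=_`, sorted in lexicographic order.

outcome vector order: (T0.R0,T0.R1,T1.R0,T2.R0)
|SC outcomes| = 9

T0.R0=0 T0.R1=0 T1.R0=0 T2.R0=1
T0.R0=0 T0.R1=0 T1.R0=2 T2.R0=0
T0.R0=0 T0.R1=0 T1.R0=2 T2.R0=1
T0.R0=0 T0.R1=1 T1.R0=0 T2.R0=1
T0.R0=0 T0.R1=1 T1.R0=2 T2.R0=0
T0.R0=0 T0.R1=1 T1.R0=2 T2.R0=1
T0.R0=1 T0.R1=1 T1.R0=0 T2.R0=1
T0.R0=1 T0.R1=1 T1.R0=2 T2.R0=0
T0.R0=1 T0.R1=1 T1.R0=2 T2.R0=1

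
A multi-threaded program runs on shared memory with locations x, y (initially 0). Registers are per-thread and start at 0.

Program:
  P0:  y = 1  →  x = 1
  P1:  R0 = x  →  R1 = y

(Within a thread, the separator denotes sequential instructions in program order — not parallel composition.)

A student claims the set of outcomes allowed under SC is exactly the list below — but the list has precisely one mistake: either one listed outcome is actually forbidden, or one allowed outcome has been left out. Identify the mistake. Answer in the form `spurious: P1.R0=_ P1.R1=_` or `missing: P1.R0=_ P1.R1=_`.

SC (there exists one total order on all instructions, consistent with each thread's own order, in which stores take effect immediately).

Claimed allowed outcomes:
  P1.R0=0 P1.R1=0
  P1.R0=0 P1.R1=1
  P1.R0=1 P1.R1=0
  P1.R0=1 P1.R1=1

spurious: P1.R0=1 P1.R1=0

outcome vector order: (P1.R0,P1.R1)
SC: 3 outcomes — {00 01 11}
claimed∖SC = {10}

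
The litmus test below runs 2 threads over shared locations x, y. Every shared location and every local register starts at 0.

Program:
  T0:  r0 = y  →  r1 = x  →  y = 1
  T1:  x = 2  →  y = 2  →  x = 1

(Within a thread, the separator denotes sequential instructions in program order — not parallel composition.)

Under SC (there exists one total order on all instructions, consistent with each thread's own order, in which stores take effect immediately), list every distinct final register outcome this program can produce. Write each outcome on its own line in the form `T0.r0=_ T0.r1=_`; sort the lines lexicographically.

outcome vector order: (T0.r0,T0.r1)
|SC outcomes| = 5

T0.r0=0 T0.r1=0
T0.r0=0 T0.r1=1
T0.r0=0 T0.r1=2
T0.r0=2 T0.r1=1
T0.r0=2 T0.r1=2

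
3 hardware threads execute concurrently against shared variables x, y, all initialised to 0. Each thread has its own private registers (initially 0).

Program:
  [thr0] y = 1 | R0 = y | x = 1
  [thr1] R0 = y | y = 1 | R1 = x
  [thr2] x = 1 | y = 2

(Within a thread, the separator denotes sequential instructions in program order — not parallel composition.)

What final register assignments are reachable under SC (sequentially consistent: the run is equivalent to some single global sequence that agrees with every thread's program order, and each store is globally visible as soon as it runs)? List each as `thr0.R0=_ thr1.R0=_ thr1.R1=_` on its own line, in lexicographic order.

outcome vector order: (thr0.R0,thr1.R0,thr1.R1)
|SC outcomes| = 10

thr0.R0=1 thr1.R0=0 thr1.R1=0
thr0.R0=1 thr1.R0=0 thr1.R1=1
thr0.R0=1 thr1.R0=1 thr1.R1=0
thr0.R0=1 thr1.R0=1 thr1.R1=1
thr0.R0=1 thr1.R0=2 thr1.R1=1
thr0.R0=2 thr1.R0=0 thr1.R1=0
thr0.R0=2 thr1.R0=0 thr1.R1=1
thr0.R0=2 thr1.R0=1 thr1.R1=0
thr0.R0=2 thr1.R0=1 thr1.R1=1
thr0.R0=2 thr1.R0=2 thr1.R1=1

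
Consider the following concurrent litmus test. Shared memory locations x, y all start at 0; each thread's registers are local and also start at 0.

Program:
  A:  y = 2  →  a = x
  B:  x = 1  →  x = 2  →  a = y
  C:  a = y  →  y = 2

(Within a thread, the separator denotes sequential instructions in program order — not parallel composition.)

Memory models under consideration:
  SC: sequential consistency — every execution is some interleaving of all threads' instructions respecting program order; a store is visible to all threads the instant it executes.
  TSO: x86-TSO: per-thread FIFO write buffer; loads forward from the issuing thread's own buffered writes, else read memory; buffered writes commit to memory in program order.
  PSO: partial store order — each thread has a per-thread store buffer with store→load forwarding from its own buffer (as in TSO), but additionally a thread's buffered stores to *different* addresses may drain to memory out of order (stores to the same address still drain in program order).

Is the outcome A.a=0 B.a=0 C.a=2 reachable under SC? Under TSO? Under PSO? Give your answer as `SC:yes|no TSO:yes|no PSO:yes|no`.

SC:no TSO:yes PSO:yes

outcome vector order: (A.a,B.a,C.a)
under SC → <0 2 0> <0 2 2> <1 2 0> <1 2 2> <2 0 0> <2 0 2> <2 2 0> <2 2 2>
under TSO → <0 0 0> <0 0 2> <0 2 0> <0 2 2> <1 0 0> <1 0 2> <1 2 0> <1 2 2> <2 0 0> <2 0 2> <2 2 0> <2 2 2>
under PSO → <0 0 0> <0 0 2> <0 2 0> <0 2 2> <1 0 0> <1 0 2> <1 2 0> <1 2 2> <2 0 0> <2 0 2> <2 2 0> <2 2 2>
target <0 0 2> ∈ {TSO,PSO}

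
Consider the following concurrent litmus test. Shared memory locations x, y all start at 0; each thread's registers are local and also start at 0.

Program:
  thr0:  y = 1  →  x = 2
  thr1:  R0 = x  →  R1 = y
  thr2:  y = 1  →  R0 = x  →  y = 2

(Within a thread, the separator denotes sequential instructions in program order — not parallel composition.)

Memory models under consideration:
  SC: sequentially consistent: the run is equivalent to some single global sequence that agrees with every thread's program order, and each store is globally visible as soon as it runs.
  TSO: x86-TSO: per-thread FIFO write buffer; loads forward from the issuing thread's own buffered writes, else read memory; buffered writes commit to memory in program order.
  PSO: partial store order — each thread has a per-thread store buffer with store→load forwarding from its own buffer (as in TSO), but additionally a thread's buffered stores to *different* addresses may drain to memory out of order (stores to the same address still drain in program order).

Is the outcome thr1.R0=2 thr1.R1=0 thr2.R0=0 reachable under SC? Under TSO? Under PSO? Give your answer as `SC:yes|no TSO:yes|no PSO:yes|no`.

outcome vector order: (thr1.R0,thr1.R1,thr2.R0)
SC: 10 outcomes — {000; 002; 010; 012; 020; 022; 210; 212; 220; 222}
TSO: 10 outcomes — {000; 002; 010; 012; 020; 022; 210; 212; 220; 222}
PSO: 12 outcomes — {000; 002; 010; 012; 020; 022; 200; 202; 210; 212; 220; 222}
target 200 ∈ {PSO}

SC:no TSO:no PSO:yes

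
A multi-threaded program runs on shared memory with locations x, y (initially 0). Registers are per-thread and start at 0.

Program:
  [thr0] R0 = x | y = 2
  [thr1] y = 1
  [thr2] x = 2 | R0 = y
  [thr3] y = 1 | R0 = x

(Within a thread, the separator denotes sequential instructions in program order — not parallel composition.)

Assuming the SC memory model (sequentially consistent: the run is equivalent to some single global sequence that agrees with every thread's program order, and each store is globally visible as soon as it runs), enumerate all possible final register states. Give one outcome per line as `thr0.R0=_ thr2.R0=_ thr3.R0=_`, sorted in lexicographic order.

outcome vector order: (thr0.R0,thr2.R0,thr3.R0)
|SC outcomes| = 10

thr0.R0=0 thr2.R0=0 thr3.R0=2
thr0.R0=0 thr2.R0=1 thr3.R0=0
thr0.R0=0 thr2.R0=1 thr3.R0=2
thr0.R0=0 thr2.R0=2 thr3.R0=0
thr0.R0=0 thr2.R0=2 thr3.R0=2
thr0.R0=2 thr2.R0=0 thr3.R0=2
thr0.R0=2 thr2.R0=1 thr3.R0=0
thr0.R0=2 thr2.R0=1 thr3.R0=2
thr0.R0=2 thr2.R0=2 thr3.R0=0
thr0.R0=2 thr2.R0=2 thr3.R0=2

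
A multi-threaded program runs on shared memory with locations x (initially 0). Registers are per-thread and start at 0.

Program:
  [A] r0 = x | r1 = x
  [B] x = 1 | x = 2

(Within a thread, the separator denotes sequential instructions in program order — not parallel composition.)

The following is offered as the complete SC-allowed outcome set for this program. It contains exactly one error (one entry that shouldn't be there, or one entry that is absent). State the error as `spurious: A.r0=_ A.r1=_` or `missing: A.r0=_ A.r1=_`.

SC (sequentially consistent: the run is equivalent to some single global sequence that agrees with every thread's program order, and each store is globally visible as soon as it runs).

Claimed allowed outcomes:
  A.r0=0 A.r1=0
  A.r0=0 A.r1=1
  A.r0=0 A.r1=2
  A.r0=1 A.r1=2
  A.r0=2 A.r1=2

outcome vector order: (A.r0,A.r1)
[SC] allowed = {0/0 0/1 0/2 1/1 1/2 2/2}
SC∖claimed = {1/1}

missing: A.r0=1 A.r1=1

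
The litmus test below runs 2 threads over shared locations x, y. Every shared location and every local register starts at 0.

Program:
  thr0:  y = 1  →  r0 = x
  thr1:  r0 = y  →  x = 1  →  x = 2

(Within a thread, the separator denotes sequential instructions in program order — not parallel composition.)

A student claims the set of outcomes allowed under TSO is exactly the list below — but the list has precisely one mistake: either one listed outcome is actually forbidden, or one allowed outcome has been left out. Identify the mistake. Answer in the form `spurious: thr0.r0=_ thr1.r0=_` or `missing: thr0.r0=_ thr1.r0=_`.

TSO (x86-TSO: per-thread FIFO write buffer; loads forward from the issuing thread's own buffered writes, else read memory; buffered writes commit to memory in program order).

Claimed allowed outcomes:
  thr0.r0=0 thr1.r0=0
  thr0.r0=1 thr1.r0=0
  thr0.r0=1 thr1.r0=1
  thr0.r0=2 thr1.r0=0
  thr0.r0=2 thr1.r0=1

outcome vector order: (thr0.r0,thr1.r0)
TSO: 6 outcomes — {00, 01, 10, 11, 20, 21}
TSO∖claimed = {01}

missing: thr0.r0=0 thr1.r0=1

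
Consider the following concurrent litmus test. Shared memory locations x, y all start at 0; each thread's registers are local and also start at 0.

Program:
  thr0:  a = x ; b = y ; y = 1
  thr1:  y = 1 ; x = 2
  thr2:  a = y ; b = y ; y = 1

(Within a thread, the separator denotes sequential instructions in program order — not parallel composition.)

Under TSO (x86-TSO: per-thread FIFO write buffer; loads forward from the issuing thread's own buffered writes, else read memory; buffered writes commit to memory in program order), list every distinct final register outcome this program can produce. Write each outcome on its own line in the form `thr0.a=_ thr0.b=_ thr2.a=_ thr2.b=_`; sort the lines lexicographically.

thr0.a=0 thr0.b=0 thr2.a=0 thr2.b=0
thr0.a=0 thr0.b=0 thr2.a=0 thr2.b=1
thr0.a=0 thr0.b=0 thr2.a=1 thr2.b=1
thr0.a=0 thr0.b=1 thr2.a=0 thr2.b=0
thr0.a=0 thr0.b=1 thr2.a=0 thr2.b=1
thr0.a=0 thr0.b=1 thr2.a=1 thr2.b=1
thr0.a=2 thr0.b=1 thr2.a=0 thr2.b=0
thr0.a=2 thr0.b=1 thr2.a=0 thr2.b=1
thr0.a=2 thr0.b=1 thr2.a=1 thr2.b=1

outcome vector order: (thr0.a,thr0.b,thr2.a,thr2.b)
|TSO outcomes| = 9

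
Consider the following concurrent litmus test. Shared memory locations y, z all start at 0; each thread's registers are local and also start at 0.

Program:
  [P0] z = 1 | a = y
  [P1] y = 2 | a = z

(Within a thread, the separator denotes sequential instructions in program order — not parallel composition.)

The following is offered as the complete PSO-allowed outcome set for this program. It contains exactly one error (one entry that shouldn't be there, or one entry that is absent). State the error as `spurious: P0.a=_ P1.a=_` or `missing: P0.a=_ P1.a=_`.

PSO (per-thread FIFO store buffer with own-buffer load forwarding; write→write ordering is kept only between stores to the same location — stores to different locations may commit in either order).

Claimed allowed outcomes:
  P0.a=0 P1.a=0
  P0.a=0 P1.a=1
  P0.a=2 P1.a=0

missing: P0.a=2 P1.a=1

outcome vector order: (P0.a,P1.a)
[PSO] allowed = {(0,0); (0,1); (2,0); (2,1)}
PSO∖claimed = {(2,1)}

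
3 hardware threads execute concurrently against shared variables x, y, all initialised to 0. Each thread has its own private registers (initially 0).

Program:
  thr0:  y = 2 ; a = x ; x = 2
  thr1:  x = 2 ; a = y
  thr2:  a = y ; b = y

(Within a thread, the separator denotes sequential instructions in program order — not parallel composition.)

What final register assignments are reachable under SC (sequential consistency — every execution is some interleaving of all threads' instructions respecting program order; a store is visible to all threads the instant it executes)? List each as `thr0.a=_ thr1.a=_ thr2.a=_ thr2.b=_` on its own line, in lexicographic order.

thr0.a=0 thr1.a=2 thr2.a=0 thr2.b=0
thr0.a=0 thr1.a=2 thr2.a=0 thr2.b=2
thr0.a=0 thr1.a=2 thr2.a=2 thr2.b=2
thr0.a=2 thr1.a=0 thr2.a=0 thr2.b=0
thr0.a=2 thr1.a=0 thr2.a=0 thr2.b=2
thr0.a=2 thr1.a=0 thr2.a=2 thr2.b=2
thr0.a=2 thr1.a=2 thr2.a=0 thr2.b=0
thr0.a=2 thr1.a=2 thr2.a=0 thr2.b=2
thr0.a=2 thr1.a=2 thr2.a=2 thr2.b=2

outcome vector order: (thr0.a,thr1.a,thr2.a,thr2.b)
|SC outcomes| = 9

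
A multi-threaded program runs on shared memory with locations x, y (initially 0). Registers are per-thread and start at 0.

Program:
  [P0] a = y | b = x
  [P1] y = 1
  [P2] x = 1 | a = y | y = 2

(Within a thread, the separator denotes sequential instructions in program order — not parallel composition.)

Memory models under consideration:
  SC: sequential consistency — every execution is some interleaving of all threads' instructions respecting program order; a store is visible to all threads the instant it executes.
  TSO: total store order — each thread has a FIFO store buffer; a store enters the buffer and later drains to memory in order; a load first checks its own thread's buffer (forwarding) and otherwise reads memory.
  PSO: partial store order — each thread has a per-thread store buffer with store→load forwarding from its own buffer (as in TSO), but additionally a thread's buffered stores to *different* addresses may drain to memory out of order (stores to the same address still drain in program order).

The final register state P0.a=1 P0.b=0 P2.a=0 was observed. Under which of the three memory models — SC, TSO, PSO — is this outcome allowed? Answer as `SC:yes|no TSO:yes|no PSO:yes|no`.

SC:no TSO:yes PSO:yes

outcome vector order: (P0.a,P0.b,P2.a)
under SC → <0 0 0> <0 0 1> <0 1 0> <0 1 1> <1 0 1> <1 1 0> <1 1 1> <2 1 0> <2 1 1>
under TSO → <0 0 0> <0 0 1> <0 1 0> <0 1 1> <1 0 0> <1 0 1> <1 1 0> <1 1 1> <2 1 0> <2 1 1>
under PSO → <0 0 0> <0 0 1> <0 1 0> <0 1 1> <1 0 0> <1 0 1> <1 1 0> <1 1 1> <2 0 0> <2 0 1> <2 1 0> <2 1 1>
target <1 0 0> ∈ {TSO,PSO}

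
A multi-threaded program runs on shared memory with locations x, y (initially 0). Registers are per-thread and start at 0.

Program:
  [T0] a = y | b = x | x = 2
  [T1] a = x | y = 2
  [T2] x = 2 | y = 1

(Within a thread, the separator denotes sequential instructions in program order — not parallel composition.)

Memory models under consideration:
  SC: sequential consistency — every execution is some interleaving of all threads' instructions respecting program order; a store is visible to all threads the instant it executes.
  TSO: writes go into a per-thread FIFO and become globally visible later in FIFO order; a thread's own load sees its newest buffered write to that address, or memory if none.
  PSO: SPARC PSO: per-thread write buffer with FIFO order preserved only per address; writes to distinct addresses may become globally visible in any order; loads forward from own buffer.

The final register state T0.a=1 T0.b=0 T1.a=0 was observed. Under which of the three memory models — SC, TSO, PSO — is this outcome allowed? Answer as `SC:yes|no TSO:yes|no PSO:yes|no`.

SC:no TSO:no PSO:yes

outcome vector order: (T0.a,T0.b,T1.a)
under SC → (0,0,0) (0,0,2) (0,2,0) (0,2,2) (1,2,0) (1,2,2) (2,0,0) (2,2,0) (2,2,2)
under TSO → (0,0,0) (0,0,2) (0,2,0) (0,2,2) (1,2,0) (1,2,2) (2,0,0) (2,2,0) (2,2,2)
under PSO → (0,0,0) (0,0,2) (0,2,0) (0,2,2) (1,0,0) (1,0,2) (1,2,0) (1,2,2) (2,0,0) (2,2,0) (2,2,2)
target (1,0,0) ∈ {PSO}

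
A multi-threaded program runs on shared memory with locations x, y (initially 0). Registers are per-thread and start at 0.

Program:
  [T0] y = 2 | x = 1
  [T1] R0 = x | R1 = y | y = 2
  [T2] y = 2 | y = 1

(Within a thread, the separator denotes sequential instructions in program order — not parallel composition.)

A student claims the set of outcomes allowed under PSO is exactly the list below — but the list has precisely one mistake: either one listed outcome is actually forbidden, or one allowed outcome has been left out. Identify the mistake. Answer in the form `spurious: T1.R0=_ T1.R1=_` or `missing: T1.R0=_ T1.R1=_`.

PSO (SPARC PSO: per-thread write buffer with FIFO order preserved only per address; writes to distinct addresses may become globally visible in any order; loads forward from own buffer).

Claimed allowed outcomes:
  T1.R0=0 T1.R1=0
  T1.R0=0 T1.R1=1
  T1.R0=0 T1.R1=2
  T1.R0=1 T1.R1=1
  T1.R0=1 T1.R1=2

outcome vector order: (T1.R0,T1.R1)
under PSO → 0/0, 0/1, 0/2, 1/0, 1/1, 1/2
PSO∖claimed = {1/0}

missing: T1.R0=1 T1.R1=0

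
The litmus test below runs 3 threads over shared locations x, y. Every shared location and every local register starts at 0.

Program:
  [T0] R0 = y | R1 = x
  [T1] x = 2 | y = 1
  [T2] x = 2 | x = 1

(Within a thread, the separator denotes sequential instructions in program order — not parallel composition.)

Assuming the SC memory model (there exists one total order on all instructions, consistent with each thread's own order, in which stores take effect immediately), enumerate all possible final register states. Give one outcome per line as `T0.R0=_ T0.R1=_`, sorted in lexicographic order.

outcome vector order: (T0.R0,T0.R1)
|SC outcomes| = 5

T0.R0=0 T0.R1=0
T0.R0=0 T0.R1=1
T0.R0=0 T0.R1=2
T0.R0=1 T0.R1=1
T0.R0=1 T0.R1=2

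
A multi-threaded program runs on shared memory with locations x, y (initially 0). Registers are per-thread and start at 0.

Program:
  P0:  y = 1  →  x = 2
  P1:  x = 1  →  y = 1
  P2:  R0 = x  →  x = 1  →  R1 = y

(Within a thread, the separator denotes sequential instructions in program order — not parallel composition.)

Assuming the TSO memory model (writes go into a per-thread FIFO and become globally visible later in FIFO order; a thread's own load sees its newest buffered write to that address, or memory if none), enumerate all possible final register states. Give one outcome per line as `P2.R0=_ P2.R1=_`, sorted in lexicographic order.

P2.R0=0 P2.R1=0
P2.R0=0 P2.R1=1
P2.R0=1 P2.R1=0
P2.R0=1 P2.R1=1
P2.R0=2 P2.R1=1

outcome vector order: (P2.R0,P2.R1)
|TSO outcomes| = 5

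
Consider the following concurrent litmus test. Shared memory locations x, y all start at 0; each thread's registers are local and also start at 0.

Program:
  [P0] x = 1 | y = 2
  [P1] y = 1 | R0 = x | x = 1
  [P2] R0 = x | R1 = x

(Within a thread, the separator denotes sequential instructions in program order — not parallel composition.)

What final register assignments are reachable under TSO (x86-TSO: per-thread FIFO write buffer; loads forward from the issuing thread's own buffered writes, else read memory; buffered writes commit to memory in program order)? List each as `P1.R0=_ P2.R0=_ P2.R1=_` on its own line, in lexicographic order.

P1.R0=0 P2.R0=0 P2.R1=0
P1.R0=0 P2.R0=0 P2.R1=1
P1.R0=0 P2.R0=1 P2.R1=1
P1.R0=1 P2.R0=0 P2.R1=0
P1.R0=1 P2.R0=0 P2.R1=1
P1.R0=1 P2.R0=1 P2.R1=1

outcome vector order: (P1.R0,P2.R0,P2.R1)
|TSO outcomes| = 6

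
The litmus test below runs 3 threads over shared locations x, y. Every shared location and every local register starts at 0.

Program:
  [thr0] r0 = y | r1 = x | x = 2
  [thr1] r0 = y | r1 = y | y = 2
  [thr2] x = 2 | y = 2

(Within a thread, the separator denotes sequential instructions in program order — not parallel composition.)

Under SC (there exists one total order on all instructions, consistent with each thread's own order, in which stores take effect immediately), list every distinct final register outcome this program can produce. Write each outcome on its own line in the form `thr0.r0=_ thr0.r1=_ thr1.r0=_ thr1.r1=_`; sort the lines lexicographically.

thr0.r0=0 thr0.r1=0 thr1.r0=0 thr1.r1=0
thr0.r0=0 thr0.r1=0 thr1.r0=0 thr1.r1=2
thr0.r0=0 thr0.r1=0 thr1.r0=2 thr1.r1=2
thr0.r0=0 thr0.r1=2 thr1.r0=0 thr1.r1=0
thr0.r0=0 thr0.r1=2 thr1.r0=0 thr1.r1=2
thr0.r0=0 thr0.r1=2 thr1.r0=2 thr1.r1=2
thr0.r0=2 thr0.r1=0 thr1.r0=0 thr1.r1=0
thr0.r0=2 thr0.r1=2 thr1.r0=0 thr1.r1=0
thr0.r0=2 thr0.r1=2 thr1.r0=0 thr1.r1=2
thr0.r0=2 thr0.r1=2 thr1.r0=2 thr1.r1=2

outcome vector order: (thr0.r0,thr0.r1,thr1.r0,thr1.r1)
|SC outcomes| = 10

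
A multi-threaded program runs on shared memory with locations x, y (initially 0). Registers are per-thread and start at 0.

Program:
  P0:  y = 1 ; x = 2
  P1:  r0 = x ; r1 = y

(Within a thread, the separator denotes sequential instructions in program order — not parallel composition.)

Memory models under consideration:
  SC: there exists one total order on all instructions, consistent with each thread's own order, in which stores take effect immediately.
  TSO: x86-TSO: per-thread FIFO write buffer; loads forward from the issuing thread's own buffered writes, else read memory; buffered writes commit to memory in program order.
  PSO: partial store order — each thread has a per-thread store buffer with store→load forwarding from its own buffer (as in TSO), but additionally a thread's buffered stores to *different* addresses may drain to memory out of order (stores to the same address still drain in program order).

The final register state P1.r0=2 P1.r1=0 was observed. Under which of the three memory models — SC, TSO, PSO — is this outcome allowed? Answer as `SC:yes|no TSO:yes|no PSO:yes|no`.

SC:no TSO:no PSO:yes

outcome vector order: (P1.r0,P1.r1)
SC: 3 outcomes — {<0 0> <0 1> <2 1>}
TSO: 3 outcomes — {<0 0> <0 1> <2 1>}
PSO: 4 outcomes — {<0 0> <0 1> <2 0> <2 1>}
target <2 0> ∈ {PSO}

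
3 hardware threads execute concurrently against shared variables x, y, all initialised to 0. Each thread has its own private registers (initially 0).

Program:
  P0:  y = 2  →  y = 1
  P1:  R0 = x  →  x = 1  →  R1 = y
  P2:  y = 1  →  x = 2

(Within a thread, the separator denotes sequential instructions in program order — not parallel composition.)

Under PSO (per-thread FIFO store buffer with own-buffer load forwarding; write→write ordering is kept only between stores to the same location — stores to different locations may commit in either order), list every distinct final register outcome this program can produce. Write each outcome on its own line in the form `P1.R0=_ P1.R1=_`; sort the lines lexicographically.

outcome vector order: (P1.R0,P1.R1)
|PSO outcomes| = 6

P1.R0=0 P1.R1=0
P1.R0=0 P1.R1=1
P1.R0=0 P1.R1=2
P1.R0=2 P1.R1=0
P1.R0=2 P1.R1=1
P1.R0=2 P1.R1=2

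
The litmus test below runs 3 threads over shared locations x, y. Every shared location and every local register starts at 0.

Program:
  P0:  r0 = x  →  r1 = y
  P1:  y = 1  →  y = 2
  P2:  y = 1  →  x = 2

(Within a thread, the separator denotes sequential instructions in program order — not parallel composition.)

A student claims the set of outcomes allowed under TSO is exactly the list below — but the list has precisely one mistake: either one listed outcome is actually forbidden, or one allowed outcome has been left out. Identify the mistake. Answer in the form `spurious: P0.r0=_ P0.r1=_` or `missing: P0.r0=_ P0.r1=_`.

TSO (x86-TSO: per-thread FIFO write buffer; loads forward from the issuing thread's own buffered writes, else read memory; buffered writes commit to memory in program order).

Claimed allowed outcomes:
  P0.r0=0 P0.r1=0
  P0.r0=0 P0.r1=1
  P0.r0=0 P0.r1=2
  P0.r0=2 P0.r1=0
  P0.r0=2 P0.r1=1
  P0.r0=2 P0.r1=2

spurious: P0.r0=2 P0.r1=0

outcome vector order: (P0.r0,P0.r1)
TSO (5): <0 0>, <0 1>, <0 2>, <2 1>, <2 2>
claimed∖TSO = {<2 0>}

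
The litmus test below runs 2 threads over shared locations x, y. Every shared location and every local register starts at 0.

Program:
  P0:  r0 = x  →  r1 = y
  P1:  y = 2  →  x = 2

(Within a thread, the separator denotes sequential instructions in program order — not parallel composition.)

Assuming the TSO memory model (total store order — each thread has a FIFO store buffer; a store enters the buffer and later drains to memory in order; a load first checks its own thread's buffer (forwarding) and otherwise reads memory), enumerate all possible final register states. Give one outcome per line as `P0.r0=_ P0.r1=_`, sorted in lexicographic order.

outcome vector order: (P0.r0,P0.r1)
|TSO outcomes| = 3

P0.r0=0 P0.r1=0
P0.r0=0 P0.r1=2
P0.r0=2 P0.r1=2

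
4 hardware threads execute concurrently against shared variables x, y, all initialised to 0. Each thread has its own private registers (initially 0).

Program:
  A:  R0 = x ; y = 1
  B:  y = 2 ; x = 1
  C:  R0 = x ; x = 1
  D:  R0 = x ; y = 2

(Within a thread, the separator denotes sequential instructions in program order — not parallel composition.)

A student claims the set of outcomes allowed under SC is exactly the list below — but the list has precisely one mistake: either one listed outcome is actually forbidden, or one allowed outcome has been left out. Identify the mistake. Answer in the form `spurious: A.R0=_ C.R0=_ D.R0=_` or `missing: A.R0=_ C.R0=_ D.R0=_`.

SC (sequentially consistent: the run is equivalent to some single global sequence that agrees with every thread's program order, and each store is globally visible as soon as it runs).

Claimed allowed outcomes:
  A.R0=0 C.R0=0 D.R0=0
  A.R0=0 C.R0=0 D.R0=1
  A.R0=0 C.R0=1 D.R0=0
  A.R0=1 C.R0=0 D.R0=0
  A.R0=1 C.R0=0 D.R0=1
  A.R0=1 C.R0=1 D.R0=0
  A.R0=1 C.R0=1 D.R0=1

missing: A.R0=0 C.R0=1 D.R0=1

outcome vector order: (A.R0,C.R0,D.R0)
SC: 8 outcomes — {<0 0 0> <0 0 1> <0 1 0> <0 1 1> <1 0 0> <1 0 1> <1 1 0> <1 1 1>}
SC∖claimed = {<0 1 1>}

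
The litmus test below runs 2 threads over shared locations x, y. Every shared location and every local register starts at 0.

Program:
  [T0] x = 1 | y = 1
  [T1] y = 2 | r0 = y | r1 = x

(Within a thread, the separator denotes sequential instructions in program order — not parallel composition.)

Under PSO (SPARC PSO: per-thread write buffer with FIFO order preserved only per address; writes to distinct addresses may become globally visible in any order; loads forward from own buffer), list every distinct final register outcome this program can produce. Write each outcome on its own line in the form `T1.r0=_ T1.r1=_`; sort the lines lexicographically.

outcome vector order: (T1.r0,T1.r1)
|PSO outcomes| = 4

T1.r0=1 T1.r1=0
T1.r0=1 T1.r1=1
T1.r0=2 T1.r1=0
T1.r0=2 T1.r1=1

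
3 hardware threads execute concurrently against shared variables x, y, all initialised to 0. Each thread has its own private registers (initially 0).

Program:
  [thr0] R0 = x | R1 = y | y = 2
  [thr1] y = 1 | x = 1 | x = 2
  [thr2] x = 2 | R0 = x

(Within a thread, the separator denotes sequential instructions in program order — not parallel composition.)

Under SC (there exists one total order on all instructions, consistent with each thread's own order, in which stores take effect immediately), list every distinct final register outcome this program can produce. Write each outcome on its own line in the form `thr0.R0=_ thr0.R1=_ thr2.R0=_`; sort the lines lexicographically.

outcome vector order: (thr0.R0,thr0.R1,thr2.R0)
|SC outcomes| = 10

thr0.R0=0 thr0.R1=0 thr2.R0=1
thr0.R0=0 thr0.R1=0 thr2.R0=2
thr0.R0=0 thr0.R1=1 thr2.R0=1
thr0.R0=0 thr0.R1=1 thr2.R0=2
thr0.R0=1 thr0.R1=1 thr2.R0=1
thr0.R0=1 thr0.R1=1 thr2.R0=2
thr0.R0=2 thr0.R1=0 thr2.R0=1
thr0.R0=2 thr0.R1=0 thr2.R0=2
thr0.R0=2 thr0.R1=1 thr2.R0=1
thr0.R0=2 thr0.R1=1 thr2.R0=2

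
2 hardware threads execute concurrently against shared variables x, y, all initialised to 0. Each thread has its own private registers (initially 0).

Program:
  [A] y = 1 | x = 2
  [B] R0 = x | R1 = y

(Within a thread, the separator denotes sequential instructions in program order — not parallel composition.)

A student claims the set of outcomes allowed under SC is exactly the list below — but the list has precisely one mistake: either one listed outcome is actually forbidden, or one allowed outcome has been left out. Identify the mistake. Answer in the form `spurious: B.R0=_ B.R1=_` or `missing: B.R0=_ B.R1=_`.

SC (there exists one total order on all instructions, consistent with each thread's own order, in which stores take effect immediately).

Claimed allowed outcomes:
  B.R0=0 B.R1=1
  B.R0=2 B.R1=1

missing: B.R0=0 B.R1=0

outcome vector order: (B.R0,B.R1)
SC: 3 outcomes — {(0,0); (0,1); (2,1)}
SC∖claimed = {(0,0)}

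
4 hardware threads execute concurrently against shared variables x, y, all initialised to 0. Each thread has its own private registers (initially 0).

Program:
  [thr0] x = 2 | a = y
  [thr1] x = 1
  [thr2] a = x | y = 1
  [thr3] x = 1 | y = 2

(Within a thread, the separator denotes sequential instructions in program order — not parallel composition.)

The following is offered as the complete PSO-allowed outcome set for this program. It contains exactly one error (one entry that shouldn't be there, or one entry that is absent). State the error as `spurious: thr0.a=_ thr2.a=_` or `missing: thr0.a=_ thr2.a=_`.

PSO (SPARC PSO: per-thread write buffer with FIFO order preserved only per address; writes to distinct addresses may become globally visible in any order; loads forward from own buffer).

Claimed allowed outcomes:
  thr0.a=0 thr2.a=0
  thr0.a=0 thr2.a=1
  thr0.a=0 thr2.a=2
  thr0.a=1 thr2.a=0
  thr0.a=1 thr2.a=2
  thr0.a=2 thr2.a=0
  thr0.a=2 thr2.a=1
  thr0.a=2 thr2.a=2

missing: thr0.a=1 thr2.a=1

outcome vector order: (thr0.a,thr2.a)
PSO: 9 outcomes — {0/0 0/1 0/2 1/0 1/1 1/2 2/0 2/1 2/2}
PSO∖claimed = {1/1}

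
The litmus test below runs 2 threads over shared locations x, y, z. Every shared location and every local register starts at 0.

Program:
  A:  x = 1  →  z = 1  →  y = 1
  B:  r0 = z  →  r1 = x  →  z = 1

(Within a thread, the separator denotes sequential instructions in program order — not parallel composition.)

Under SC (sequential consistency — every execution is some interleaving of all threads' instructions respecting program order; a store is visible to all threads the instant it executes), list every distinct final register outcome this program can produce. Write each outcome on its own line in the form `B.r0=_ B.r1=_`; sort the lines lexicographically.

outcome vector order: (B.r0,B.r1)
|SC outcomes| = 3

B.r0=0 B.r1=0
B.r0=0 B.r1=1
B.r0=1 B.r1=1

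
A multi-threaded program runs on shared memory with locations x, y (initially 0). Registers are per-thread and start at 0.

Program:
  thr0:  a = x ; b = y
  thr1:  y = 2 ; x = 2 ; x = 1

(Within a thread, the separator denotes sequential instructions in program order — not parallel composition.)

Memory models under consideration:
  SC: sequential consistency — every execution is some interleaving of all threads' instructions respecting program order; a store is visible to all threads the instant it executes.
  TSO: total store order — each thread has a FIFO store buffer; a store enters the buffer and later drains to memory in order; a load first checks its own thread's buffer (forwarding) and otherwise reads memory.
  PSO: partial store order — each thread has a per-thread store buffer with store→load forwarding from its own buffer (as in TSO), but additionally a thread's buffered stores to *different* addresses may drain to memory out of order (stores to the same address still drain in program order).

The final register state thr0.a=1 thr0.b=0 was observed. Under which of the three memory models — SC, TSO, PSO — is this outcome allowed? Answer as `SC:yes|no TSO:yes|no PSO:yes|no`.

SC:no TSO:no PSO:yes

outcome vector order: (thr0.a,thr0.b)
[SC] allowed = {0/0; 0/2; 1/2; 2/2}
[TSO] allowed = {0/0; 0/2; 1/2; 2/2}
[PSO] allowed = {0/0; 0/2; 1/0; 1/2; 2/0; 2/2}
target 1/0 ∈ {PSO}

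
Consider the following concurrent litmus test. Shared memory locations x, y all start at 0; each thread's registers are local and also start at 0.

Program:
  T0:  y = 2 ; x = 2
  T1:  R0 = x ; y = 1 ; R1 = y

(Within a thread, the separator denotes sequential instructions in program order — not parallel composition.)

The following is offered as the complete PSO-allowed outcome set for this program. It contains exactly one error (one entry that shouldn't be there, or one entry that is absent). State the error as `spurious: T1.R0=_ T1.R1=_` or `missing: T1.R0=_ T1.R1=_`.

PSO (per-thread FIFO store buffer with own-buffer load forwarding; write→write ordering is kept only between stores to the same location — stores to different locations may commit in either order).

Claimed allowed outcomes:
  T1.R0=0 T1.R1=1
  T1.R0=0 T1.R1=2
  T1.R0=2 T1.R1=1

outcome vector order: (T1.R0,T1.R1)
[PSO] allowed = {(0,1) (0,2) (2,1) (2,2)}
PSO∖claimed = {(2,2)}

missing: T1.R0=2 T1.R1=2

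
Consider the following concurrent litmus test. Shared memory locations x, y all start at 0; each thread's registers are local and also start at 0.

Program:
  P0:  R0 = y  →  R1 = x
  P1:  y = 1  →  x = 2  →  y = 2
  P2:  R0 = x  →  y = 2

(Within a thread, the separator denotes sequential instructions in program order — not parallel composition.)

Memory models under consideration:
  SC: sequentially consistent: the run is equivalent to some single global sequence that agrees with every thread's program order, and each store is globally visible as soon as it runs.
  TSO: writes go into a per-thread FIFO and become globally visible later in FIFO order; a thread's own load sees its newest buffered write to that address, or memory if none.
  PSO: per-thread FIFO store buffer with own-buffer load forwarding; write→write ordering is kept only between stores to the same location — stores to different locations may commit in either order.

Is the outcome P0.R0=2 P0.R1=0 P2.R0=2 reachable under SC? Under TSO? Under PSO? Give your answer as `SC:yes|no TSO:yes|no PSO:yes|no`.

SC:no TSO:no PSO:yes

outcome vector order: (P0.R0,P0.R1,P2.R0)
[SC] allowed = {<0 0 0>, <0 0 2>, <0 2 0>, <0 2 2>, <1 0 0>, <1 0 2>, <1 2 0>, <1 2 2>, <2 0 0>, <2 2 0>, <2 2 2>}
[TSO] allowed = {<0 0 0>, <0 0 2>, <0 2 0>, <0 2 2>, <1 0 0>, <1 0 2>, <1 2 0>, <1 2 2>, <2 0 0>, <2 2 0>, <2 2 2>}
[PSO] allowed = {<0 0 0>, <0 0 2>, <0 2 0>, <0 2 2>, <1 0 0>, <1 0 2>, <1 2 0>, <1 2 2>, <2 0 0>, <2 0 2>, <2 2 0>, <2 2 2>}
target <2 0 2> ∈ {PSO}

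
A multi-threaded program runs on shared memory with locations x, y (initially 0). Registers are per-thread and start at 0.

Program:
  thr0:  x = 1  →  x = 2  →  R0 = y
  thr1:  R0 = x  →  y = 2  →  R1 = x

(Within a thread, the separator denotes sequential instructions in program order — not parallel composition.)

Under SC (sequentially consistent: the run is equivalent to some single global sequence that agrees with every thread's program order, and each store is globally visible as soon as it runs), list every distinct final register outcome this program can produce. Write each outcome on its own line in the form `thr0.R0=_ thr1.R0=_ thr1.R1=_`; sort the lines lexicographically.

outcome vector order: (thr0.R0,thr1.R0,thr1.R1)
|SC outcomes| = 9

thr0.R0=0 thr1.R0=0 thr1.R1=2
thr0.R0=0 thr1.R0=1 thr1.R1=2
thr0.R0=0 thr1.R0=2 thr1.R1=2
thr0.R0=2 thr1.R0=0 thr1.R1=0
thr0.R0=2 thr1.R0=0 thr1.R1=1
thr0.R0=2 thr1.R0=0 thr1.R1=2
thr0.R0=2 thr1.R0=1 thr1.R1=1
thr0.R0=2 thr1.R0=1 thr1.R1=2
thr0.R0=2 thr1.R0=2 thr1.R1=2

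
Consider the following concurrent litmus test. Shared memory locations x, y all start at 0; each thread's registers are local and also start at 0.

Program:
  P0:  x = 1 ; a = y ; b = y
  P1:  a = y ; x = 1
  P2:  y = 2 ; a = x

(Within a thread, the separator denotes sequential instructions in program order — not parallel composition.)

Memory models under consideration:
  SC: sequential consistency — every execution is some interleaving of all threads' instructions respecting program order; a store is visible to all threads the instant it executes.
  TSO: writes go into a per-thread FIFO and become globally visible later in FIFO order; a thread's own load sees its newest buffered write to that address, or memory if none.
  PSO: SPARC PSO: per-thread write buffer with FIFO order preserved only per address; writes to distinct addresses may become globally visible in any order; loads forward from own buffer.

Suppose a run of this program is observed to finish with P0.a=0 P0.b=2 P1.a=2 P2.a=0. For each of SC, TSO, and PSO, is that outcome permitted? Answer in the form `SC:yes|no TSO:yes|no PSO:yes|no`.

outcome vector order: (P0.a,P0.b,P1.a,P2.a)
SC (8): 0001; 0021; 0201; 0221; 2200; 2201; 2220; 2221
TSO (12): 0000; 0001; 0020; 0021; 0200; 0201; 0220; 0221; 2200; 2201; 2220; 2221
PSO (12): 0000; 0001; 0020; 0021; 0200; 0201; 0220; 0221; 2200; 2201; 2220; 2221
target 0220 ∈ {TSO,PSO}

SC:no TSO:yes PSO:yes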